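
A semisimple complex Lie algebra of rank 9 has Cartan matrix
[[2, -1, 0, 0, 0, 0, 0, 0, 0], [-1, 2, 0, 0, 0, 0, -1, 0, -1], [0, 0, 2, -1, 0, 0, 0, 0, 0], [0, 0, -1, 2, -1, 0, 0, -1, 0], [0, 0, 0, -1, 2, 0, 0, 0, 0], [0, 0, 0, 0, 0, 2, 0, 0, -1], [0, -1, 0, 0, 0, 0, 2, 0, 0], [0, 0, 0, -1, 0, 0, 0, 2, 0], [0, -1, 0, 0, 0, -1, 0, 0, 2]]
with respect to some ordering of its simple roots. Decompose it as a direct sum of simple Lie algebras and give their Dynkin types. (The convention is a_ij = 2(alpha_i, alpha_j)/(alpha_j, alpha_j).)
D_4 (so(8)) + D_5 (so(10))

The diagram associated to this matrix has two connected components: the simple roots {alpha_3, alpha_4, alpha_5, alpha_8} form a chain of 2 nodes with a fork of two nodes at one end (D_4), and {alpha_1, alpha_2, alpha_6, alpha_7, alpha_9} form a chain of 3 nodes with a fork of two nodes at one end (D_5). A semisimple Lie algebra decomposes uniquely as the direct sum of simple ideals, one per connected component of its Dynkin diagram, so g ≅ D_4 ⊕ D_5 (dimension 28 + 45 = 73).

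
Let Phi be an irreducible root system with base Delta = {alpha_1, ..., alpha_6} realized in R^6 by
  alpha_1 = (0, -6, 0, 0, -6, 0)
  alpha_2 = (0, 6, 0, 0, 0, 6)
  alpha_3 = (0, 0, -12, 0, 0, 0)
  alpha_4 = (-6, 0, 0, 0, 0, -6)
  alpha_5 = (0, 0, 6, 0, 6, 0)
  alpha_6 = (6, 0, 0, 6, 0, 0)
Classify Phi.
C_6

Compute the Cartan integers a_ij = 2(alpha_i, alpha_j)/(alpha_j, alpha_j); the resulting 6x6 Cartan matrix is
[[2, -1, 0, 0, -1, 0], [-1, 2, 0, -1, 0, 0], [0, 0, 2, 0, -2, 0], [0, -1, 0, 2, 0, -1], [-1, 0, -1, 0, 2, 0], [0, 0, 0, -1, 0, 2]].
The roots have two lengths (squared-length ratio 2:1); the short ones are alpha_{1,2,4,5,6}. The associated Dynkin diagram is a chain of 6 nodes with a double edge at one end; the terminal node there is the unique long simple root (C_6), so the type is C_6 (the algebra sp(12)).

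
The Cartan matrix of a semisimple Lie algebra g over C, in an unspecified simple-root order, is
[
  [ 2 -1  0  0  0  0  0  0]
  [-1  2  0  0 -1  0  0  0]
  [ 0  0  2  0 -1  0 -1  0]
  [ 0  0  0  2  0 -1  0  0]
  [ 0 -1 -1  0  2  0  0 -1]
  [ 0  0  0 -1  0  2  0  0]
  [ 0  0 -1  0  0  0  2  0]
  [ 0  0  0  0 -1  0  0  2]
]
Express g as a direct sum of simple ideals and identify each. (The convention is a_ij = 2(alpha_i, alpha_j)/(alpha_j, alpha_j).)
The diagram associated to this matrix has two connected components: the simple roots {alpha_4, alpha_6} form a chain of 2 nodes with single edges (A_2), and {alpha_1, alpha_2, alpha_3, alpha_5, alpha_7, alpha_8} form a chain of 5 nodes with one extra node attached to the third node from one end (E_6). A semisimple Lie algebra decomposes uniquely as the direct sum of simple ideals, one per connected component of its Dynkin diagram, so g ≅ A_2 ⊕ E_6 (dimension 8 + 78 = 86).

A2 ⊕ E6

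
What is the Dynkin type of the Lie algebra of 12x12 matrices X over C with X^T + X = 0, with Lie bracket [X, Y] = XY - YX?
D6

This is so(12) with 12 even, which has dimension 12(12-1)/2 = 66 and rank 12/2 = 6. In the classification of classical Lie algebras, the orthogonal algebra so(2n) in an even number of variables has type D_n; here n = 6, so the Dynkin diagram is a chain of 4 nodes with a fork of two nodes at one end (D_6). Hence the type is D_6.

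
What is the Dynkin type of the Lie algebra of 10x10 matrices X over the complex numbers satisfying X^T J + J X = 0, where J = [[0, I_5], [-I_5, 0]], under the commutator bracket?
C_5

This is sp(10), which has dimension 10(10+1)/2 = 55 and rank 10/2 = 5. In the classification of classical Lie algebras, the symplectic algebra sp(2n) has type C_n; here n = 5, so the Dynkin diagram is a chain of 5 nodes with a double edge at one end; the terminal node there is the unique long simple root (C_5). Hence the type is C_5.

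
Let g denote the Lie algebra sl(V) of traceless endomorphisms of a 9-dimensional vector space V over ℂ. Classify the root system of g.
A_8 (sl(9))

This is sl(9), which has dimension 9^2 - 1 = 80 and rank 9 - 1 = 8 (a Cartan subalgebra is the diagonal traceless matrices). In the classification of classical Lie algebras, the special linear algebra sl(n+1) has type A_n; here n = 8, so the Dynkin diagram is a chain of 8 nodes with single edges (A_8). Hence the type is A_8.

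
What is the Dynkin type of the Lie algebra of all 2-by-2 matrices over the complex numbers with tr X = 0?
This is sl(2), which has dimension 2^2 - 1 = 3 and rank 2 - 1 = 1 (a Cartan subalgebra is the diagonal traceless matrices). In the classification of classical Lie algebras, the special linear algebra sl(n+1) has type A_n; here n = 1, so the Dynkin diagram is a chain of 1 nodes with single edges (A_1). Hence the type is A_1.

A1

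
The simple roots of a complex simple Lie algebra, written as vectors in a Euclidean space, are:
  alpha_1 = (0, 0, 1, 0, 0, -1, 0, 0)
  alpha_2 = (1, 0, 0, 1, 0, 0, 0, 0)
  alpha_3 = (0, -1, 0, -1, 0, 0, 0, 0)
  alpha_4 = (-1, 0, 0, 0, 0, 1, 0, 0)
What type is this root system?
A4

Compute the Cartan integers a_ij = 2(alpha_i, alpha_j)/(alpha_j, alpha_j); the resulting 4x4 Cartan matrix is
[[2, 0, 0, -1], [0, 2, -1, -1], [0, -1, 2, 0], [-1, -1, 0, 2]].
All simple roots have the same length, so the diagram is simply laced. The associated Dynkin diagram is a chain of 4 nodes with single edges (A_4), so the type is A_4 (the algebra sl(5)).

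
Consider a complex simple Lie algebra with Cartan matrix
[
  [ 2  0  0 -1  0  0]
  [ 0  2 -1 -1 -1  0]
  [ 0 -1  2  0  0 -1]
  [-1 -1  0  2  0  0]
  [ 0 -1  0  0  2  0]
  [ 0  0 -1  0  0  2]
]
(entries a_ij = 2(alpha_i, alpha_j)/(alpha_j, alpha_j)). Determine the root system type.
type E_6

The matrix has rank 6 with 2's on the diagonal. Reading the off-diagonal entries as Dynkin edges (a single edge where a_ij = a_ji = -1; a double or triple edge where a_ij * a_ji = 2 or 3), the diagram is a chain of 5 nodes with one extra node attached to the third node from one end (E_6). One simple-root ordering that puts it in standard form is (alpha_1, alpha_5, alpha_4, alpha_2, alpha_3, alpha_6). So the algebra is type E_6.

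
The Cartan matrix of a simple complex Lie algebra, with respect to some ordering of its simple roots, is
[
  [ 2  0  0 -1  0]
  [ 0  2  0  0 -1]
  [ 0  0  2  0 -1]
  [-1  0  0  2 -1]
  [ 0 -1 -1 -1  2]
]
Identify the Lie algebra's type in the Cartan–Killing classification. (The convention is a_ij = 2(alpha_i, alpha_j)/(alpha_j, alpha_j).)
D_5

The matrix has rank 5 with 2's on the diagonal. Reading the off-diagonal entries as Dynkin edges (a single edge where a_ij = a_ji = -1; a double or triple edge where a_ij * a_ji = 2 or 3), the diagram is a chain of 3 nodes with a fork of two nodes at one end (D_5). One simple-root ordering that puts it in standard form is (alpha_1, alpha_4, alpha_5, alpha_3, alpha_2). So the algebra is type D_5, i.e. so(10).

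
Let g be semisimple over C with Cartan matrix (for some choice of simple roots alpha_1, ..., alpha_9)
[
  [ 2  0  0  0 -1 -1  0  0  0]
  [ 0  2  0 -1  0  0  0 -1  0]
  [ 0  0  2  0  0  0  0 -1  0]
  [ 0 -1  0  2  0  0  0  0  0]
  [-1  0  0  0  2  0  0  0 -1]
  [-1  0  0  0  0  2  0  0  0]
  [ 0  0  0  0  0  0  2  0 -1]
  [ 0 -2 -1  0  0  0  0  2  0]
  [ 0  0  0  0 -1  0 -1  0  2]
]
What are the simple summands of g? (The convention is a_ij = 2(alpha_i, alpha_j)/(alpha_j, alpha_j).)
A5 + F4

The diagram associated to this matrix has two connected components: the simple roots {alpha_1, alpha_5, alpha_6, alpha_7, alpha_9} form a chain of 5 nodes with single edges (A_5), and {alpha_2, alpha_3, alpha_4, alpha_8} form a chain of 4 nodes with a double edge between the middle two (F_4). A semisimple Lie algebra decomposes uniquely as the direct sum of simple ideals, one per connected component of its Dynkin diagram, so g ≅ A_5 ⊕ F_4 (dimension 35 + 52 = 87).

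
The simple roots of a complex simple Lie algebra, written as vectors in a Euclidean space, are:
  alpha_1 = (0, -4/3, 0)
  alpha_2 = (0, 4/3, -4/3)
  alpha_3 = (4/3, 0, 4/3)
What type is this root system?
Compute the Cartan integers a_ij = 2(alpha_i, alpha_j)/(alpha_j, alpha_j); the resulting 3x3 Cartan matrix is
[[2, -1, 0], [-2, 2, -1], [0, -1, 2]].
The roots have two lengths (squared-length ratio 2:1); the short ones are alpha_{1}. The associated Dynkin diagram is a chain of 3 nodes with a double edge at one end; the terminal node there is the unique short simple root (B_3), so the type is B_3 (the algebra so(7)).

B_3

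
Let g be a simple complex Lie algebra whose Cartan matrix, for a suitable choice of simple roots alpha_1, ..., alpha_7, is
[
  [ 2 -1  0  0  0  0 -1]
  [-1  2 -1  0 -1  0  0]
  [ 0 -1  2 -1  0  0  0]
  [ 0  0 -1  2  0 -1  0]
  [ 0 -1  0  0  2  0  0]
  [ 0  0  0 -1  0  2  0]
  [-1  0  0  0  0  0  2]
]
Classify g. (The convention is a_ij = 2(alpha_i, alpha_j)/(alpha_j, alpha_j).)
The matrix has rank 7 with 2's on the diagonal. Reading the off-diagonal entries as Dynkin edges (a single edge where a_ij = a_ji = -1; a double or triple edge where a_ij * a_ji = 2 or 3), the diagram is a chain of 6 nodes with one extra node attached to the third node from one end (E_7). One simple-root ordering that puts it in standard form is (alpha_7, alpha_5, alpha_1, alpha_2, alpha_3, alpha_4, alpha_6). So the algebra is type E_7.

E_7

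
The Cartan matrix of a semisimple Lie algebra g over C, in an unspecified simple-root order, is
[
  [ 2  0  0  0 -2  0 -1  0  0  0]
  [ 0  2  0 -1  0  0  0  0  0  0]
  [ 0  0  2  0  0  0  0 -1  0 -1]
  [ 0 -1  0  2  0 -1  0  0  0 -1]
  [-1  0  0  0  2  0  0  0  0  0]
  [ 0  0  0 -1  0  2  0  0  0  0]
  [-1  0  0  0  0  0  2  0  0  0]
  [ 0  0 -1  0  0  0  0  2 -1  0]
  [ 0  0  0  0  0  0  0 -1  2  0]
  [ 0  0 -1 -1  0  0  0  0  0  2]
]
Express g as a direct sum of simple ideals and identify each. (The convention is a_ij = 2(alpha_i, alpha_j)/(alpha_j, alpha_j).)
The diagram associated to this matrix has two connected components: the simple roots {alpha_1, alpha_5, alpha_7} form a chain of 3 nodes with a double edge at one end; the terminal node there is the unique short simple root (B_3), and {alpha_2, alpha_3, alpha_4, alpha_6, alpha_8, alpha_9, alpha_10} form a chain of 5 nodes with a fork of two nodes at one end (D_7). A semisimple Lie algebra decomposes uniquely as the direct sum of simple ideals, one per connected component of its Dynkin diagram, so g ≅ B_3 ⊕ D_7 (dimension 21 + 91 = 112).

B3 ⊕ D7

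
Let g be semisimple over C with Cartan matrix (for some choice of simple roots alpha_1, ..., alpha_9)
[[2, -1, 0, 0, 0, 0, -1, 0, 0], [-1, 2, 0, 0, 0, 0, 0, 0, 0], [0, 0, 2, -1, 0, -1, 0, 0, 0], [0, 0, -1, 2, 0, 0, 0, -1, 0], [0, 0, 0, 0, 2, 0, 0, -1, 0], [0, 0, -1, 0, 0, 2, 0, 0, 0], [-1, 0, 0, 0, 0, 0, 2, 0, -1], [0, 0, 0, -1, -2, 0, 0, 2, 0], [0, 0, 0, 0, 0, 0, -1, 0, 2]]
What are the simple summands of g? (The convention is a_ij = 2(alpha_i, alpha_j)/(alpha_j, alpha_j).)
The diagram associated to this matrix has two connected components: the simple roots {alpha_1, alpha_2, alpha_7, alpha_9} form a chain of 4 nodes with single edges (A_4), and {alpha_3, alpha_4, alpha_5, alpha_6, alpha_8} form a chain of 5 nodes with a double edge at one end; the terminal node there is the unique short simple root (B_5). A semisimple Lie algebra decomposes uniquely as the direct sum of simple ideals, one per connected component of its Dynkin diagram, so g ≅ A_4 ⊕ B_5 (dimension 24 + 55 = 79).

A_4 ⊕ B_5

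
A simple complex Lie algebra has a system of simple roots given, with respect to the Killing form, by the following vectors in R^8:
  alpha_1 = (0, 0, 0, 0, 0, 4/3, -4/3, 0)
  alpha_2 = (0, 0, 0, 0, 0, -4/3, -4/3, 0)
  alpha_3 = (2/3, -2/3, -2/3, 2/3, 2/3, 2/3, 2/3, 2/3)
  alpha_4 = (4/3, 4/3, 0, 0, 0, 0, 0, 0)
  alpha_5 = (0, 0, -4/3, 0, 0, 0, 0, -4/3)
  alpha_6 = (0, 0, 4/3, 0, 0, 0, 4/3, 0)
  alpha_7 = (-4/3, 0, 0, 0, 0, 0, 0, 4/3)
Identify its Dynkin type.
Compute the Cartan integers a_ij = 2(alpha_i, alpha_j)/(alpha_j, alpha_j); the resulting 7x7 Cartan matrix is
[[2, 0, 0, 0, 0, -1, 0], [0, 2, -1, 0, 0, -1, 0], [0, -1, 2, 0, 0, 0, 0], [0, 0, 0, 2, 0, 0, -1], [0, 0, 0, 0, 2, -1, -1], [-1, -1, 0, 0, -1, 2, 0], [0, 0, 0, -1, -1, 0, 2]].
All simple roots have the same length, so the diagram is simply laced. The associated Dynkin diagram is a chain of 6 nodes with one extra node attached to the third node from one end (E_7), so the type is E_7.

type E_7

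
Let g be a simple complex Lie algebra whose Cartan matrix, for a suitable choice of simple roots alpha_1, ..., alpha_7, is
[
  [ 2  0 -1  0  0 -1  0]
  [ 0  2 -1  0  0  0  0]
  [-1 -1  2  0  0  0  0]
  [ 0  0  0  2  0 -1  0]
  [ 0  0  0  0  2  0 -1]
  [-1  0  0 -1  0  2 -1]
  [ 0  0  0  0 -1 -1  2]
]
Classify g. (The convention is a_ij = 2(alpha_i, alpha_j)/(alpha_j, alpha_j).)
E7

The matrix has rank 7 with 2's on the diagonal. Reading the off-diagonal entries as Dynkin edges (a single edge where a_ij = a_ji = -1; a double or triple edge where a_ij * a_ji = 2 or 3), the diagram is a chain of 6 nodes with one extra node attached to the third node from one end (E_7). One simple-root ordering that puts it in standard form is (alpha_5, alpha_4, alpha_7, alpha_6, alpha_1, alpha_3, alpha_2). So the algebra is type E_7.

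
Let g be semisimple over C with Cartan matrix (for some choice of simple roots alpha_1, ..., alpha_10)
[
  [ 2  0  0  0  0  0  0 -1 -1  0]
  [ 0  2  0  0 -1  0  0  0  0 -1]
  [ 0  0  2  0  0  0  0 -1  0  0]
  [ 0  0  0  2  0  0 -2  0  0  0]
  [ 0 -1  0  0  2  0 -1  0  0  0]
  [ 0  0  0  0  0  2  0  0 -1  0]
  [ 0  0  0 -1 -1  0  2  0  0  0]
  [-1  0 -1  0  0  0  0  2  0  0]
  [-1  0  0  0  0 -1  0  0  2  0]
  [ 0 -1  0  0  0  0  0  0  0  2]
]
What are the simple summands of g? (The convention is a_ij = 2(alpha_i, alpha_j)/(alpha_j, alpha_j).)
type A_5 ⊕ type C_5

The diagram associated to this matrix has two connected components: the simple roots {alpha_1, alpha_3, alpha_6, alpha_8, alpha_9} form a chain of 5 nodes with single edges (A_5), and {alpha_2, alpha_4, alpha_5, alpha_7, alpha_10} form a chain of 5 nodes with a double edge at one end; the terminal node there is the unique long simple root (C_5). A semisimple Lie algebra decomposes uniquely as the direct sum of simple ideals, one per connected component of its Dynkin diagram, so g ≅ A_5 ⊕ C_5 (dimension 35 + 55 = 90).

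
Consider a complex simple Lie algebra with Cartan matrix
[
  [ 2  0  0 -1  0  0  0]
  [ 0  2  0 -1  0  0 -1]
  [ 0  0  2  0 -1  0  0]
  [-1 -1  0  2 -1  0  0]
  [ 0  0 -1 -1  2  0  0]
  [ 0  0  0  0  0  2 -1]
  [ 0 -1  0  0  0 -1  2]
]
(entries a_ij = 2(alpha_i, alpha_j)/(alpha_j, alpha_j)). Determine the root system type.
The matrix has rank 7 with 2's on the diagonal. Reading the off-diagonal entries as Dynkin edges (a single edge where a_ij = a_ji = -1; a double or triple edge where a_ij * a_ji = 2 or 3), the diagram is a chain of 6 nodes with one extra node attached to the third node from one end (E_7). One simple-root ordering that puts it in standard form is (alpha_3, alpha_1, alpha_5, alpha_4, alpha_2, alpha_7, alpha_6). So the algebra is type E_7.

E_7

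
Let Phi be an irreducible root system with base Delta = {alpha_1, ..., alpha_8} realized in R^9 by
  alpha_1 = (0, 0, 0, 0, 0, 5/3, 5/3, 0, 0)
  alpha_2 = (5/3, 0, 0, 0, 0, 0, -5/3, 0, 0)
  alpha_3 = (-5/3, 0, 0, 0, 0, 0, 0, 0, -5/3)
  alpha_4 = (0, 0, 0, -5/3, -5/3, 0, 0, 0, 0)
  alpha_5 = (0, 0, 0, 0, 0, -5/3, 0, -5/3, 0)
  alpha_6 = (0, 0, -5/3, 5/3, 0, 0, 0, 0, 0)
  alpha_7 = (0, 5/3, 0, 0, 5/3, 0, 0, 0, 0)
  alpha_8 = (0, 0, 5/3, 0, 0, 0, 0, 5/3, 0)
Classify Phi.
A8

Compute the Cartan integers a_ij = 2(alpha_i, alpha_j)/(alpha_j, alpha_j); the resulting 8x8 Cartan matrix is
[[2, -1, 0, 0, -1, 0, 0, 0], [-1, 2, -1, 0, 0, 0, 0, 0], [0, -1, 2, 0, 0, 0, 0, 0], [0, 0, 0, 2, 0, -1, -1, 0], [-1, 0, 0, 0, 2, 0, 0, -1], [0, 0, 0, -1, 0, 2, 0, -1], [0, 0, 0, -1, 0, 0, 2, 0], [0, 0, 0, 0, -1, -1, 0, 2]].
All simple roots have the same length, so the diagram is simply laced. The associated Dynkin diagram is a chain of 8 nodes with single edges (A_8), so the type is A_8 (the algebra sl(9)).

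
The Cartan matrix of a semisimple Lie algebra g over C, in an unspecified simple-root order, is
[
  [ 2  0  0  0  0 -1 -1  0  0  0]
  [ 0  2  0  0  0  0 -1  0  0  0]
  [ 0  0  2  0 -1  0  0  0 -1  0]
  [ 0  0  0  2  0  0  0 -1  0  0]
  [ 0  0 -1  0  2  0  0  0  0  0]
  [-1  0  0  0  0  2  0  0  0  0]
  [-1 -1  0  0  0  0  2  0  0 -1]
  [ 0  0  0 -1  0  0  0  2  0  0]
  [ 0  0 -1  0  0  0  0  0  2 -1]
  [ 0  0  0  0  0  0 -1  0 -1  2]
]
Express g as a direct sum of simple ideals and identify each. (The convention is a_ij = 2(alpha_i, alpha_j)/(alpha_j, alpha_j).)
The diagram associated to this matrix has two connected components: the simple roots {alpha_4, alpha_8} form a chain of 2 nodes with single edges (A_2), and {alpha_1, alpha_2, alpha_3, alpha_5, alpha_6, alpha_7, alpha_9, alpha_10} form a chain of 7 nodes with one extra node attached to the third node from one end (E_8). A semisimple Lie algebra decomposes uniquely as the direct sum of simple ideals, one per connected component of its Dynkin diagram, so g ≅ A_2 ⊕ E_8 (dimension 8 + 248 = 256).

A_2 (sl(3)) + E_8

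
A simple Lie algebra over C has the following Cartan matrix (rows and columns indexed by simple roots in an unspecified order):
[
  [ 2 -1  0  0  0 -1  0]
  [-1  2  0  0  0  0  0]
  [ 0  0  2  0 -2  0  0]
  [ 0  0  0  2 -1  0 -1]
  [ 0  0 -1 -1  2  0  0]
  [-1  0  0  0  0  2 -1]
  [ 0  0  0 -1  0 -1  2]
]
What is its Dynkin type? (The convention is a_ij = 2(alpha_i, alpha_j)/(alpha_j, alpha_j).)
C_7 (sp(14))

The matrix has rank 7 with 2's on the diagonal. Reading the off-diagonal entries as Dynkin edges (a single edge where a_ij = a_ji = -1; a double or triple edge where a_ij * a_ji = 2 or 3), the diagram is a chain of 7 nodes with a double edge at one end; the terminal node there is the unique long simple root (C_7). One simple-root ordering that puts it in standard form is (alpha_2, alpha_1, alpha_6, alpha_7, alpha_4, alpha_5, alpha_3). So the algebra is type C_7, i.e. sp(14).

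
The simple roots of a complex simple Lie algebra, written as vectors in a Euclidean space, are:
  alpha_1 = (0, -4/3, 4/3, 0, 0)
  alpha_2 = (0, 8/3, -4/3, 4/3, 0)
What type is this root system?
Compute the Cartan integers a_ij = 2(alpha_i, alpha_j)/(alpha_j, alpha_j); the resulting 2x2 Cartan matrix is
[[2, -1], [-3, 2]].
The roots have two lengths (squared-length ratio 3:1); the short ones are alpha_{1}. The associated Dynkin diagram is two nodes joined by a triple edge (G_2), so the type is G_2.

G2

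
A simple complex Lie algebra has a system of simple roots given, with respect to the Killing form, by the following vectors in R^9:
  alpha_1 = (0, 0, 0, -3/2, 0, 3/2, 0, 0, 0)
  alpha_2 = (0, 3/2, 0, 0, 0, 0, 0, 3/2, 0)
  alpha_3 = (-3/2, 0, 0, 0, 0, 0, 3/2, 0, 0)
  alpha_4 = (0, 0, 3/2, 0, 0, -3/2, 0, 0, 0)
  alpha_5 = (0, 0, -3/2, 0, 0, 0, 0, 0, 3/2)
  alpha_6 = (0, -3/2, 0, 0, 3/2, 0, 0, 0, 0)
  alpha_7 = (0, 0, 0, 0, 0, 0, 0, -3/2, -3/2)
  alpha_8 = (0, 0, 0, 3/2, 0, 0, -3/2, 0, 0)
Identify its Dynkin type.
A_8

Compute the Cartan integers a_ij = 2(alpha_i, alpha_j)/(alpha_j, alpha_j); the resulting 8x8 Cartan matrix is
[[2, 0, 0, -1, 0, 0, 0, -1], [0, 2, 0, 0, 0, -1, -1, 0], [0, 0, 2, 0, 0, 0, 0, -1], [-1, 0, 0, 2, -1, 0, 0, 0], [0, 0, 0, -1, 2, 0, -1, 0], [0, -1, 0, 0, 0, 2, 0, 0], [0, -1, 0, 0, -1, 0, 2, 0], [-1, 0, -1, 0, 0, 0, 0, 2]].
All simple roots have the same length, so the diagram is simply laced. The associated Dynkin diagram is a chain of 8 nodes with single edges (A_8), so the type is A_8 (the algebra sl(9)).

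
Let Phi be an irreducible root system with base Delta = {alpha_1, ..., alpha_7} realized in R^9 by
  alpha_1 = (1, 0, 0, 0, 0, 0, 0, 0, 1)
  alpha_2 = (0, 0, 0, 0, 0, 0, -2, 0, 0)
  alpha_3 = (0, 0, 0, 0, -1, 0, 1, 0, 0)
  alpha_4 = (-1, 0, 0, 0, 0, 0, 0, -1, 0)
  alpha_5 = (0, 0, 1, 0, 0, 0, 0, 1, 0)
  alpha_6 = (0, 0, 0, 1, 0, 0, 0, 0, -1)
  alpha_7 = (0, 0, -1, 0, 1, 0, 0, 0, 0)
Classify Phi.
Compute the Cartan integers a_ij = 2(alpha_i, alpha_j)/(alpha_j, alpha_j); the resulting 7x7 Cartan matrix is
[[2, 0, 0, -1, 0, -1, 0], [0, 2, -2, 0, 0, 0, 0], [0, -1, 2, 0, 0, 0, -1], [-1, 0, 0, 2, -1, 0, 0], [0, 0, 0, -1, 2, 0, -1], [-1, 0, 0, 0, 0, 2, 0], [0, 0, -1, 0, -1, 0, 2]].
The roots have two lengths (squared-length ratio 2:1); the short ones are alpha_{1,3,4,5,6,7}. The associated Dynkin diagram is a chain of 7 nodes with a double edge at one end; the terminal node there is the unique long simple root (C_7), so the type is C_7 (the algebra sp(14)).

C7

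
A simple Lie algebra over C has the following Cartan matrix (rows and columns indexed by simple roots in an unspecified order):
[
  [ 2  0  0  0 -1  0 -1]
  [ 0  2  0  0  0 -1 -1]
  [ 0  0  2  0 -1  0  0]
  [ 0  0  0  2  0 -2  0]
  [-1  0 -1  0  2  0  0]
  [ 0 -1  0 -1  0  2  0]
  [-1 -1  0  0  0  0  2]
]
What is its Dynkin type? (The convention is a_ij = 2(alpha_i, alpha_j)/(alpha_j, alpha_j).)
The matrix has rank 7 with 2's on the diagonal. Reading the off-diagonal entries as Dynkin edges (a single edge where a_ij = a_ji = -1; a double or triple edge where a_ij * a_ji = 2 or 3), the diagram is a chain of 7 nodes with a double edge at one end; the terminal node there is the unique long simple root (C_7). One simple-root ordering that puts it in standard form is (alpha_3, alpha_5, alpha_1, alpha_7, alpha_2, alpha_6, alpha_4). So the algebra is type C_7, i.e. sp(14).

C7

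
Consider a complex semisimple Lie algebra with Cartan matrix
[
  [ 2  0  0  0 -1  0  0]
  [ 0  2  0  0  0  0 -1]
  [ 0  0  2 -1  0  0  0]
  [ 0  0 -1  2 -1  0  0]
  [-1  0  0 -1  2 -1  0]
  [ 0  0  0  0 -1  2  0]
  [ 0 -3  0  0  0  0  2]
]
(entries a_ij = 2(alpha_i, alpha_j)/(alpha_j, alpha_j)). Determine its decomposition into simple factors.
D_5 ⊕ G_2

The diagram associated to this matrix has two connected components: the simple roots {alpha_1, alpha_3, alpha_4, alpha_5, alpha_6} form a chain of 3 nodes with a fork of two nodes at one end (D_5), and {alpha_2, alpha_7} form two nodes joined by a triple edge (G_2). A semisimple Lie algebra decomposes uniquely as the direct sum of simple ideals, one per connected component of its Dynkin diagram, so g ≅ D_5 ⊕ G_2 (dimension 45 + 14 = 59).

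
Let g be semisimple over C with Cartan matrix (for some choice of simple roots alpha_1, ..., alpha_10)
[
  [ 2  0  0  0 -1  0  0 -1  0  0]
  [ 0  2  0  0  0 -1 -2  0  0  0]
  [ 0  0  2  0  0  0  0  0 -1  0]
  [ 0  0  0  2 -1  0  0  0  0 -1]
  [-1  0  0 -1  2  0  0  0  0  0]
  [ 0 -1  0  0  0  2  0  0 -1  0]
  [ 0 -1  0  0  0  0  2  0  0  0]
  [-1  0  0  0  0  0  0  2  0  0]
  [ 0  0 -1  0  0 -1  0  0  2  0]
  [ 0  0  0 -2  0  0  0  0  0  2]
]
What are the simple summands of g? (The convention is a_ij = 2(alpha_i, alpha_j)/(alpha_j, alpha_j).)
The diagram associated to this matrix has two connected components: the simple roots {alpha_2, alpha_3, alpha_6, alpha_7, alpha_9} form a chain of 5 nodes with a double edge at one end; the terminal node there is the unique short simple root (B_5), and {alpha_1, alpha_4, alpha_5, alpha_8, alpha_10} form a chain of 5 nodes with a double edge at one end; the terminal node there is the unique long simple root (C_5). A semisimple Lie algebra decomposes uniquely as the direct sum of simple ideals, one per connected component of its Dynkin diagram, so g ≅ B_5 ⊕ C_5 (dimension 55 + 55 = 110).

B_5 ⊕ C_5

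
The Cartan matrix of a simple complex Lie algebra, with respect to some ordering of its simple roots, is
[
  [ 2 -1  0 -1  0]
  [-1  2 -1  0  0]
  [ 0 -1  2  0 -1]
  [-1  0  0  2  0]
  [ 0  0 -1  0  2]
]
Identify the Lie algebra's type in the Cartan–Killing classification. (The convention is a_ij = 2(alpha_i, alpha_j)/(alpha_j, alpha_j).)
A_5 (sl(6))

The matrix has rank 5 with 2's on the diagonal. Reading the off-diagonal entries as Dynkin edges (a single edge where a_ij = a_ji = -1; a double or triple edge where a_ij * a_ji = 2 or 3), the diagram is a chain of 5 nodes with single edges (A_5). One simple-root ordering that puts it in standard form is (alpha_4, alpha_1, alpha_2, alpha_3, alpha_5). So the algebra is type A_5, i.e. sl(6).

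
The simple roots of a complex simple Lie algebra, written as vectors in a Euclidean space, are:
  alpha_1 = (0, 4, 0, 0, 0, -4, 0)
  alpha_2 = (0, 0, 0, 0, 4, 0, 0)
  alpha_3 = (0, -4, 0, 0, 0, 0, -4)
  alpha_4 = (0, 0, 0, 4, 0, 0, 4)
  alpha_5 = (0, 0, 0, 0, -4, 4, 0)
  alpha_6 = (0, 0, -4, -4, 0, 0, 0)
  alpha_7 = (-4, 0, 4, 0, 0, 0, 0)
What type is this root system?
Compute the Cartan integers a_ij = 2(alpha_i, alpha_j)/(alpha_j, alpha_j); the resulting 7x7 Cartan matrix is
[[2, 0, -1, 0, -1, 0, 0], [0, 2, 0, 0, -1, 0, 0], [-1, 0, 2, -1, 0, 0, 0], [0, 0, -1, 2, 0, -1, 0], [-1, -2, 0, 0, 2, 0, 0], [0, 0, 0, -1, 0, 2, -1], [0, 0, 0, 0, 0, -1, 2]].
The roots have two lengths (squared-length ratio 2:1); the short ones are alpha_{2}. The associated Dynkin diagram is a chain of 7 nodes with a double edge at one end; the terminal node there is the unique short simple root (B_7), so the type is B_7 (the algebra so(15)).

B_7 (so(15))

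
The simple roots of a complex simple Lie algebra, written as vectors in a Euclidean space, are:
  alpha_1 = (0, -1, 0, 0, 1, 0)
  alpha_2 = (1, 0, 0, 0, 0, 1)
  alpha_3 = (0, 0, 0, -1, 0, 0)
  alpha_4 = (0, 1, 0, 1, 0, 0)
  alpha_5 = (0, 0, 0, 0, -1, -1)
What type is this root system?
B_5 (so(11))

Compute the Cartan integers a_ij = 2(alpha_i, alpha_j)/(alpha_j, alpha_j); the resulting 5x5 Cartan matrix is
[[2, 0, 0, -1, -1], [0, 2, 0, 0, -1], [0, 0, 2, -1, 0], [-1, 0, -2, 2, 0], [-1, -1, 0, 0, 2]].
The roots have two lengths (squared-length ratio 2:1); the short ones are alpha_{3}. The associated Dynkin diagram is a chain of 5 nodes with a double edge at one end; the terminal node there is the unique short simple root (B_5), so the type is B_5 (the algebra so(11)).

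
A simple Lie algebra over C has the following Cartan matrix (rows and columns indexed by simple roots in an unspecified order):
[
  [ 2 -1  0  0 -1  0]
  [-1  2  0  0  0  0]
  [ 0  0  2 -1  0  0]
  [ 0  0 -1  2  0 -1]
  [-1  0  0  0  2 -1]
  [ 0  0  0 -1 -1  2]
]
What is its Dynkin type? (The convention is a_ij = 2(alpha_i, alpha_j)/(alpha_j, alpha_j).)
The matrix has rank 6 with 2's on the diagonal. Reading the off-diagonal entries as Dynkin edges (a single edge where a_ij = a_ji = -1; a double or triple edge where a_ij * a_ji = 2 or 3), the diagram is a chain of 6 nodes with single edges (A_6). One simple-root ordering that puts it in standard form is (alpha_3, alpha_4, alpha_6, alpha_5, alpha_1, alpha_2). So the algebra is type A_6, i.e. sl(7).

A6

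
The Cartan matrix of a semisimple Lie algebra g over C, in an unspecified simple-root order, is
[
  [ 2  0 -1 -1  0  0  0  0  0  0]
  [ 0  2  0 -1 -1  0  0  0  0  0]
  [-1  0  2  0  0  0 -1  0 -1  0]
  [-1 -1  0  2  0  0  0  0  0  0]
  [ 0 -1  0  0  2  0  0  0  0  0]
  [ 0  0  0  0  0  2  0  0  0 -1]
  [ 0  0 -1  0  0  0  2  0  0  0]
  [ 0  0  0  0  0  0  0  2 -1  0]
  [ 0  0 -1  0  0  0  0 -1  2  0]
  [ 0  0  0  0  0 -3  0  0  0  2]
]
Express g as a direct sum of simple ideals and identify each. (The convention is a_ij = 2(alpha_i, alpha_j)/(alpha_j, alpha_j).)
The diagram associated to this matrix has two connected components: the simple roots {alpha_1, alpha_2, alpha_3, alpha_4, alpha_5, alpha_7, alpha_8, alpha_9} form a chain of 7 nodes with one extra node attached to the third node from one end (E_8), and {alpha_6, alpha_10} form two nodes joined by a triple edge (G_2). A semisimple Lie algebra decomposes uniquely as the direct sum of simple ideals, one per connected component of its Dynkin diagram, so g ≅ E_8 ⊕ G_2 (dimension 248 + 14 = 262).

E8 + G2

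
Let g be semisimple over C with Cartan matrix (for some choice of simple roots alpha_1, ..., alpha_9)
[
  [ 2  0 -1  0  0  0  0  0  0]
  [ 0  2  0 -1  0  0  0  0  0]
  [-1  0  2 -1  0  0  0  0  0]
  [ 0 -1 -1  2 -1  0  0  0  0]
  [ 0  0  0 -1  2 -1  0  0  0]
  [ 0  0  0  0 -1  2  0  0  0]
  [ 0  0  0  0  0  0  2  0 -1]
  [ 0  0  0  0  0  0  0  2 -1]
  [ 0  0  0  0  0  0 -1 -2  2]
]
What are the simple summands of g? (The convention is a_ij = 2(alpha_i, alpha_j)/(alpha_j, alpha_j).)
B_3 (so(7)) + E_6

The diagram associated to this matrix has two connected components: the simple roots {alpha_7, alpha_8, alpha_9} form a chain of 3 nodes with a double edge at one end; the terminal node there is the unique short simple root (B_3), and {alpha_1, alpha_2, alpha_3, alpha_4, alpha_5, alpha_6} form a chain of 5 nodes with one extra node attached to the third node from one end (E_6). A semisimple Lie algebra decomposes uniquely as the direct sum of simple ideals, one per connected component of its Dynkin diagram, so g ≅ B_3 ⊕ E_6 (dimension 21 + 78 = 99).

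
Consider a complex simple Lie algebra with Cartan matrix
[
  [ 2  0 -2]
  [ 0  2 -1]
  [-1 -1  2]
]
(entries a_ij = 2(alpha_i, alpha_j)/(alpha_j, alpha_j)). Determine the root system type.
The matrix has rank 3 with 2's on the diagonal. Reading the off-diagonal entries as Dynkin edges (a single edge where a_ij = a_ji = -1; a double or triple edge where a_ij * a_ji = 2 or 3), the diagram is a chain of 3 nodes with a double edge at one end; the terminal node there is the unique long simple root (C_3). One simple-root ordering that puts it in standard form is (alpha_2, alpha_3, alpha_1). So the algebra is type C_3, i.e. sp(6).

C3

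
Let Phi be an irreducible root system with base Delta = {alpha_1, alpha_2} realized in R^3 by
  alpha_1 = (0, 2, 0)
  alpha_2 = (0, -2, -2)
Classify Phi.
Compute the Cartan integers a_ij = 2(alpha_i, alpha_j)/(alpha_j, alpha_j); the resulting 2x2 Cartan matrix is
[[2, -1], [-2, 2]].
The roots have two lengths (squared-length ratio 2:1); the short ones are alpha_{1}. The associated Dynkin diagram is a chain of 2 nodes with a double edge at one end; the terminal node there is the unique short simple root (B_2), so the type is B_2 (the algebra so(5)).

B2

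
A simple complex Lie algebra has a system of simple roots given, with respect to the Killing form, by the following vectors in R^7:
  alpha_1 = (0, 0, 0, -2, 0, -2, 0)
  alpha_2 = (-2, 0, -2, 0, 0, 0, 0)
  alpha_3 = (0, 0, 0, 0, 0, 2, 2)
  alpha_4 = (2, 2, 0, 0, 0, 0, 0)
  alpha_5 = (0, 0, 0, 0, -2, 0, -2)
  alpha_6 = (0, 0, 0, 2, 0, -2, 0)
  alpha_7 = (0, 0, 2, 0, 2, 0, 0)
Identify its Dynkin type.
D7

Compute the Cartan integers a_ij = 2(alpha_i, alpha_j)/(alpha_j, alpha_j); the resulting 7x7 Cartan matrix is
[[2, 0, -1, 0, 0, 0, 0], [0, 2, 0, -1, 0, 0, -1], [-1, 0, 2, 0, -1, -1, 0], [0, -1, 0, 2, 0, 0, 0], [0, 0, -1, 0, 2, 0, -1], [0, 0, -1, 0, 0, 2, 0], [0, -1, 0, 0, -1, 0, 2]].
All simple roots have the same length, so the diagram is simply laced. The associated Dynkin diagram is a chain of 5 nodes with a fork of two nodes at one end (D_7), so the type is D_7 (the algebra so(14)).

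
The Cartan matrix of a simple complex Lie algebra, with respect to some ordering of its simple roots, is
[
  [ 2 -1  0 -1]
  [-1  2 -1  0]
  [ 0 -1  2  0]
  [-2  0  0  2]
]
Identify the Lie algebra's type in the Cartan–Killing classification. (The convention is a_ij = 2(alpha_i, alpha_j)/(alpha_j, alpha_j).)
The matrix has rank 4 with 2's on the diagonal. Reading the off-diagonal entries as Dynkin edges (a single edge where a_ij = a_ji = -1; a double or triple edge where a_ij * a_ji = 2 or 3), the diagram is a chain of 4 nodes with a double edge at one end; the terminal node there is the unique long simple root (C_4). One simple-root ordering that puts it in standard form is (alpha_3, alpha_2, alpha_1, alpha_4). So the algebra is type C_4, i.e. sp(8).

C4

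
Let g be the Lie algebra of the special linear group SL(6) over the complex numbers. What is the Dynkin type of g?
This is sl(6), which has dimension 6^2 - 1 = 35 and rank 6 - 1 = 5 (a Cartan subalgebra is the diagonal traceless matrices). In the classification of classical Lie algebras, the special linear algebra sl(n+1) has type A_n; here n = 5, so the Dynkin diagram is a chain of 5 nodes with single edges (A_5). Hence the type is A_5.

type A_5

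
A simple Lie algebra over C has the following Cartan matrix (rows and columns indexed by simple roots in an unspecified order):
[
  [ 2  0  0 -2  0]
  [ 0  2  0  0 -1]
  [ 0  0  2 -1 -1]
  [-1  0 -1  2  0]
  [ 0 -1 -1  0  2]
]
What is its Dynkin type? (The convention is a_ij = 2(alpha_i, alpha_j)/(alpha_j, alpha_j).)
The matrix has rank 5 with 2's on the diagonal. Reading the off-diagonal entries as Dynkin edges (a single edge where a_ij = a_ji = -1; a double or triple edge where a_ij * a_ji = 2 or 3), the diagram is a chain of 5 nodes with a double edge at one end; the terminal node there is the unique long simple root (C_5). One simple-root ordering that puts it in standard form is (alpha_2, alpha_5, alpha_3, alpha_4, alpha_1). So the algebra is type C_5, i.e. sp(10).

C_5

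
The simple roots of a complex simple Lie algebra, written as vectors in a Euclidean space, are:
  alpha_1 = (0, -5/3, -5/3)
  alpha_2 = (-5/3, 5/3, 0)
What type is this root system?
Compute the Cartan integers a_ij = 2(alpha_i, alpha_j)/(alpha_j, alpha_j); the resulting 2x2 Cartan matrix is
[[2, -1], [-1, 2]].
All simple roots have the same length, so the diagram is simply laced. The associated Dynkin diagram is a chain of 2 nodes with single edges (A_2), so the type is A_2 (the algebra sl(3)).

A2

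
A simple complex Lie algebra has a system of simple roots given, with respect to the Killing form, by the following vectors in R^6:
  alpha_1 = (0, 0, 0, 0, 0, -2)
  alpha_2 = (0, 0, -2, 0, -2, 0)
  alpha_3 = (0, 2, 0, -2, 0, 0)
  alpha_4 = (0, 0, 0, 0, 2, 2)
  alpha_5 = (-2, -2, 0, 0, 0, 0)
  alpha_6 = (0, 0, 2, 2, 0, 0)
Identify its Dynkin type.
type B_6

Compute the Cartan integers a_ij = 2(alpha_i, alpha_j)/(alpha_j, alpha_j); the resulting 6x6 Cartan matrix is
[[2, 0, 0, -1, 0, 0], [0, 2, 0, -1, 0, -1], [0, 0, 2, 0, -1, -1], [-2, -1, 0, 2, 0, 0], [0, 0, -1, 0, 2, 0], [0, -1, -1, 0, 0, 2]].
The roots have two lengths (squared-length ratio 2:1); the short ones are alpha_{1}. The associated Dynkin diagram is a chain of 6 nodes with a double edge at one end; the terminal node there is the unique short simple root (B_6), so the type is B_6 (the algebra so(13)).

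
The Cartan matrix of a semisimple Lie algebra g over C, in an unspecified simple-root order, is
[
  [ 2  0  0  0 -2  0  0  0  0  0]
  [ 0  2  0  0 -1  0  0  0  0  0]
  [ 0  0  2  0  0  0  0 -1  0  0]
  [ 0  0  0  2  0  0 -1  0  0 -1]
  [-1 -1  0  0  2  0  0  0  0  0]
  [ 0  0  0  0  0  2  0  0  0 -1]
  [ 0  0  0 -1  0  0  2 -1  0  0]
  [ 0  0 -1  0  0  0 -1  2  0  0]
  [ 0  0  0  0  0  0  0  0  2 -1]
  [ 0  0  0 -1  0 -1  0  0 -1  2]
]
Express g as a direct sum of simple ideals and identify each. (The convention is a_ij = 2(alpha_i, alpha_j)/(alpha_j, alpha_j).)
type C_3 + type D_7

The diagram associated to this matrix has two connected components: the simple roots {alpha_1, alpha_2, alpha_5} form a chain of 3 nodes with a double edge at one end; the terminal node there is the unique long simple root (C_3), and {alpha_3, alpha_4, alpha_6, alpha_7, alpha_8, alpha_9, alpha_10} form a chain of 5 nodes with a fork of two nodes at one end (D_7). A semisimple Lie algebra decomposes uniquely as the direct sum of simple ideals, one per connected component of its Dynkin diagram, so g ≅ C_3 ⊕ D_7 (dimension 21 + 91 = 112).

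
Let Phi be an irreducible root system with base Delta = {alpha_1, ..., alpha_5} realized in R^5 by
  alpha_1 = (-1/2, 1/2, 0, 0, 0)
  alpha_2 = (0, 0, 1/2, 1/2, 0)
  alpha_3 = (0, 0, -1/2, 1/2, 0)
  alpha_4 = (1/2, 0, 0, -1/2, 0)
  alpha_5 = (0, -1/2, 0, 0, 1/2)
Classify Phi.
Compute the Cartan integers a_ij = 2(alpha_i, alpha_j)/(alpha_j, alpha_j); the resulting 5x5 Cartan matrix is
[[2, 0, 0, -1, -1], [0, 2, 0, -1, 0], [0, 0, 2, -1, 0], [-1, -1, -1, 2, 0], [-1, 0, 0, 0, 2]].
All simple roots have the same length, so the diagram is simply laced. The associated Dynkin diagram is a chain of 3 nodes with a fork of two nodes at one end (D_5), so the type is D_5 (the algebra so(10)).

D_5 (so(10))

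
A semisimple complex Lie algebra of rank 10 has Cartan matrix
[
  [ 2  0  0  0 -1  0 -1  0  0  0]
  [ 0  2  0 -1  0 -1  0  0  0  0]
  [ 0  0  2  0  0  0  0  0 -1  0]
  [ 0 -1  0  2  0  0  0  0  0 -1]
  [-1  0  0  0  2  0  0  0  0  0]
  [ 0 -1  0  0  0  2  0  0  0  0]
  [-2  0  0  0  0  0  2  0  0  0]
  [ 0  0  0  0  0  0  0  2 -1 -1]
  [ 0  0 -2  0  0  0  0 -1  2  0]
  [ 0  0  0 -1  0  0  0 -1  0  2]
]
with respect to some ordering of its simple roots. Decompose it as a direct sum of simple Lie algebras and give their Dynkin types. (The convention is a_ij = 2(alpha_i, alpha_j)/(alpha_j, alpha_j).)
type B_7 ⊕ type C_3

The diagram associated to this matrix has two connected components: the simple roots {alpha_2, alpha_3, alpha_4, alpha_6, alpha_8, alpha_9, alpha_10} form a chain of 7 nodes with a double edge at one end; the terminal node there is the unique short simple root (B_7), and {alpha_1, alpha_5, alpha_7} form a chain of 3 nodes with a double edge at one end; the terminal node there is the unique long simple root (C_3). A semisimple Lie algebra decomposes uniquely as the direct sum of simple ideals, one per connected component of its Dynkin diagram, so g ≅ B_7 ⊕ C_3 (dimension 105 + 21 = 126).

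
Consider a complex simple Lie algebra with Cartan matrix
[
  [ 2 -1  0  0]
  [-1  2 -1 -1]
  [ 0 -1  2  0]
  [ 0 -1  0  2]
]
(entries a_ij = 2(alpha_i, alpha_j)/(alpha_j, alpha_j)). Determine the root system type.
The matrix has rank 4 with 2's on the diagonal. Reading the off-diagonal entries as Dynkin edges (a single edge where a_ij = a_ji = -1; a double or triple edge where a_ij * a_ji = 2 or 3), the diagram is a chain of 2 nodes with a fork of two nodes at one end (D_4). One simple-root ordering that puts it in standard form is (alpha_4, alpha_2, alpha_1, alpha_3). So the algebra is type D_4, i.e. so(8).

D_4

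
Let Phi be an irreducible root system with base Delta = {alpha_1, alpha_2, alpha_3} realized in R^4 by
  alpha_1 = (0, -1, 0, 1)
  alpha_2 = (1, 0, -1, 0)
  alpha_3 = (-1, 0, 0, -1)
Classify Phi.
A_3

Compute the Cartan integers a_ij = 2(alpha_i, alpha_j)/(alpha_j, alpha_j); the resulting 3x3 Cartan matrix is
[[2, 0, -1], [0, 2, -1], [-1, -1, 2]].
All simple roots have the same length, so the diagram is simply laced. The associated Dynkin diagram is a chain of 3 nodes with single edges (A_3), so the type is A_3 (the algebra sl(4)).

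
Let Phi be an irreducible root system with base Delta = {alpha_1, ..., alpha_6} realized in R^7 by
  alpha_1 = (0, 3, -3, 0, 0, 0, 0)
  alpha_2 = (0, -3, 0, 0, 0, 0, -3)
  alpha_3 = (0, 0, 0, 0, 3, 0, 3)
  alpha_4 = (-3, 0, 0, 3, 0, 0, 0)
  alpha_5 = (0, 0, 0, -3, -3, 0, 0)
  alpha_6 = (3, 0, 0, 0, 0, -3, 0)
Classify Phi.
Compute the Cartan integers a_ij = 2(alpha_i, alpha_j)/(alpha_j, alpha_j); the resulting 6x6 Cartan matrix is
[[2, -1, 0, 0, 0, 0], [-1, 2, -1, 0, 0, 0], [0, -1, 2, 0, -1, 0], [0, 0, 0, 2, -1, -1], [0, 0, -1, -1, 2, 0], [0, 0, 0, -1, 0, 2]].
All simple roots have the same length, so the diagram is simply laced. The associated Dynkin diagram is a chain of 6 nodes with single edges (A_6), so the type is A_6 (the algebra sl(7)).

A_6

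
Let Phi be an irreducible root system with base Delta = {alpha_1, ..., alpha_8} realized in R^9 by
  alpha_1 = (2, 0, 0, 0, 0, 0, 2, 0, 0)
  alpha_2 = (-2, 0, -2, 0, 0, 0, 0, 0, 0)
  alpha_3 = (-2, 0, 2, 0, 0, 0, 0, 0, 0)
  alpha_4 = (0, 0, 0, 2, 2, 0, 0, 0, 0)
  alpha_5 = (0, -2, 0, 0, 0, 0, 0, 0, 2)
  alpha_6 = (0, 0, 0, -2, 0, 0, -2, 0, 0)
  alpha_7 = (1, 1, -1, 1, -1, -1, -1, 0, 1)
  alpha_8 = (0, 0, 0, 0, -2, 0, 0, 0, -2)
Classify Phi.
Compute the Cartan integers a_ij = 2(alpha_i, alpha_j)/(alpha_j, alpha_j); the resulting 8x8 Cartan matrix is
[[2, -1, -1, 0, 0, -1, 0, 0], [-1, 2, 0, 0, 0, 0, 0, 0], [-1, 0, 2, 0, 0, 0, -1, 0], [0, 0, 0, 2, 0, -1, 0, -1], [0, 0, 0, 0, 2, 0, 0, -1], [-1, 0, 0, -1, 0, 2, 0, 0], [0, 0, -1, 0, 0, 0, 2, 0], [0, 0, 0, -1, -1, 0, 0, 2]].
All simple roots have the same length, so the diagram is simply laced. The associated Dynkin diagram is a chain of 7 nodes with one extra node attached to the third node from one end (E_8), so the type is E_8.

E8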